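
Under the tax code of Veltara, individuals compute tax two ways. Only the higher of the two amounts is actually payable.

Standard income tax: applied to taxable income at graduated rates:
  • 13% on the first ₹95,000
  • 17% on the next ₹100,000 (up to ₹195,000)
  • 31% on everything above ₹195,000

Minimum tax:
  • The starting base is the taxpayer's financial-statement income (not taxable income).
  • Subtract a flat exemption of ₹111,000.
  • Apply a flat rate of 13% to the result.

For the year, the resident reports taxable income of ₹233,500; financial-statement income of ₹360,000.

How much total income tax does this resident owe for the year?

Standard income tax:
  ₹95,000 × 13% = ₹12,350
  ₹100,000 × 17% = ₹17,000
  ₹38,500 × 31% = ₹11,935
  → ₹41,285

Minimum tax:
  Base (financial-statement income): ₹360,000
  Less exemption ₹111,000 → base ₹249,000
  ₹249,000 × 13% = ₹32,370

₹41,285 > ₹32,370, so the standard income tax governs.

₹41,285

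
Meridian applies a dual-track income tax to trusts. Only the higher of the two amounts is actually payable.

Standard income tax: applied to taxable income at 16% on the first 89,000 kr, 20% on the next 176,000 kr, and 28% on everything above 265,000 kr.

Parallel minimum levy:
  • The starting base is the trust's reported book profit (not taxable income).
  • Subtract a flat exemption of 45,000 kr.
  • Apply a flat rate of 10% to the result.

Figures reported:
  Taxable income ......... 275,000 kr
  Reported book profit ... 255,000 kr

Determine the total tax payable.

Standard income tax:
  89,000 kr × 16% = 14,240 kr
  176,000 kr × 20% = 35,200 kr
  10,000 kr × 28% = 2,800 kr
  → 52,240 kr

Parallel minimum levy:
  Base (reported book profit): 255,000 kr
  Less exemption 45,000 kr → base 210,000 kr
  210,000 kr × 10% = 21,000 kr

52,240 kr > 21,000 kr, so the standard income tax governs.

52,240 kr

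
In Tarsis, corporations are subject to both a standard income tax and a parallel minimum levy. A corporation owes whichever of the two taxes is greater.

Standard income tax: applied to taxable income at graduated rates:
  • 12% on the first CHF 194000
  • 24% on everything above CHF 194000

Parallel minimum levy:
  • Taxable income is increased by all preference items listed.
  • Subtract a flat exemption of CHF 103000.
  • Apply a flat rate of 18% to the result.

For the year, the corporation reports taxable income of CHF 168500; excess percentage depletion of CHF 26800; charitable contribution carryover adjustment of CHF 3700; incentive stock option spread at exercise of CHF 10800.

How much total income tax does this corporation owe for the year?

Standard income tax:
  CHF 168500 × 12% = CHF 20220

Parallel minimum levy:
  Adjusted income: CHF 168500 + CHF 26800 + CHF 3700 + CHF 10800 = CHF 209800
  Less exemption CHF 103000 → base CHF 106800
  CHF 106800 × 18% = CHF 19224

CHF 20220 > CHF 19224, so the standard income tax governs.

CHF 20220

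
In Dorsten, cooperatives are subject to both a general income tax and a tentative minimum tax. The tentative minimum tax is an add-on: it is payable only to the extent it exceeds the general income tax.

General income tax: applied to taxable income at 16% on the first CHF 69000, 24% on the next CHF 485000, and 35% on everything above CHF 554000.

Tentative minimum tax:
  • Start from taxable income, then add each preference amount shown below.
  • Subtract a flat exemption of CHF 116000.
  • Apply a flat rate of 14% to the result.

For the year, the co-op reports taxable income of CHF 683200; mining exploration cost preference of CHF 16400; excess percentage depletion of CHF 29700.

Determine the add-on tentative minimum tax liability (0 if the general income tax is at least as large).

CHF 0

Tentative minimum tax:
  Adjusted income: CHF 683200 + CHF 16400 + CHF 29700 = CHF 729300
  Less exemption CHF 116000 → base CHF 613300
  CHF 613300 × 14% = CHF 85862

General income tax:
  CHF 69000 × 16% = CHF 11040
  CHF 485000 × 24% = CHF 116400
  CHF 129200 × 35% = CHF 45220
  → CHF 172660

CHF 85862 ≤ CHF 172660, so no add-on is due.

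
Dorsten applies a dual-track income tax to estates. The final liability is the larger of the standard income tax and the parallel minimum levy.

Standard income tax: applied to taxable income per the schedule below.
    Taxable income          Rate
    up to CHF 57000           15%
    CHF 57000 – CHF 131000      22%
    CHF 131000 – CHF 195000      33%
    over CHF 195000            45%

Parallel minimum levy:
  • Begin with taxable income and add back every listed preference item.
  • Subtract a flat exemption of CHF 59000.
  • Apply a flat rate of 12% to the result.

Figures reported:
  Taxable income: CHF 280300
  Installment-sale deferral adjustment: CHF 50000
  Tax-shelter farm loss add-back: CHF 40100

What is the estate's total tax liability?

CHF 84335

Parallel minimum levy:
  Adjusted income: CHF 280300 + CHF 50000 + CHF 40100 = CHF 370400
  Less exemption CHF 59000 → base CHF 311400
  CHF 311400 × 12% = CHF 37368

Standard income tax:
  CHF 57000 × 15% = CHF 8550
  CHF 74000 × 22% = CHF 16280
  CHF 64000 × 33% = CHF 21120
  CHF 85300 × 45% = CHF 38385
  → CHF 84335

CHF 84335 > CHF 37368, so the standard income tax governs.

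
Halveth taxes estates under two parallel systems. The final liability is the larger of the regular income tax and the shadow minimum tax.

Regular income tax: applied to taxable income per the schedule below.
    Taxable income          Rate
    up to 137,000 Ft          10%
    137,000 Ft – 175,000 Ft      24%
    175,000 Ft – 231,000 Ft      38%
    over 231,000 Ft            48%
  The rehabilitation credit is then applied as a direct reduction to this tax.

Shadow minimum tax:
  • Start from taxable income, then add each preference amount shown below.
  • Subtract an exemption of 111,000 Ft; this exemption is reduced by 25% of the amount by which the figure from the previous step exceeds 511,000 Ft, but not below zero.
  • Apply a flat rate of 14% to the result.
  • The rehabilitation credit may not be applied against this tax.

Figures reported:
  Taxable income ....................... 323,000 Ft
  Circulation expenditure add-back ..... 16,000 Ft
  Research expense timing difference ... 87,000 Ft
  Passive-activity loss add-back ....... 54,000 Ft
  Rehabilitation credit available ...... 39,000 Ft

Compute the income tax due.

51,660 Ft

Shadow minimum tax:
  Adjusted income: 323,000 Ft + 16,000 Ft + 87,000 Ft + 54,000 Ft = 480,000 Ft
  Exemption: 480,000 Ft ≤ 511,000 Ft, so full 111,000 Ft applies
  Base: 480,000 Ft − 111,000 Ft = 369,000 Ft
  369,000 Ft × 14% = 51,660 Ft

Regular income tax:
  137,000 Ft × 10% = 13,700 Ft
  38,000 Ft × 24% = 9,120 Ft
  56,000 Ft × 38% = 21,280 Ft
  92,000 Ft × 48% = 44,160 Ft
  → 88,260 Ft
  Less rehabilitation credit 39,000 Ft → 49,260 Ft

51,660 Ft > 49,260 Ft, so the shadow minimum tax is the binding amount.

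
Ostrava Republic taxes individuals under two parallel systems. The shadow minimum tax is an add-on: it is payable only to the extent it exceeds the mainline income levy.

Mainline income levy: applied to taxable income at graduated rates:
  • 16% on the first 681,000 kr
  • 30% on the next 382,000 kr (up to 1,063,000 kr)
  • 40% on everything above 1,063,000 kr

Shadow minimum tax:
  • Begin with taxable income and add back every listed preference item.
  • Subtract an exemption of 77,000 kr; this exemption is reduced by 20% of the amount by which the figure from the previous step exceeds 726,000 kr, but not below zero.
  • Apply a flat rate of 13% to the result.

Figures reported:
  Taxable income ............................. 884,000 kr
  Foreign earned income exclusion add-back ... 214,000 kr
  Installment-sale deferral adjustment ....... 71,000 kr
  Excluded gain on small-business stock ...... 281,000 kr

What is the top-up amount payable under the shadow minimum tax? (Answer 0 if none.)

Shadow minimum tax:
  Adjusted income: 884,000 kr + 214,000 kr + 71,000 kr + 281,000 kr = 1,450,000 kr
  Exemption: 20% × (1,450,000 kr − 726,000 kr) = 144,800 kr ≥ 77,000 kr, so the exemption is fully phased out
  Base: 1,450,000 kr − 0 kr = 1,450,000 kr
  1,450,000 kr × 13% = 188,500 kr

Mainline income levy:
  681,000 kr × 16% = 108,960 kr
  203,000 kr × 30% = 60,900 kr
  → 169,860 kr

Excess of shadow minimum tax over mainline income levy: 188,500 kr − 169,860 kr = 18,640 kr.

18,640 kr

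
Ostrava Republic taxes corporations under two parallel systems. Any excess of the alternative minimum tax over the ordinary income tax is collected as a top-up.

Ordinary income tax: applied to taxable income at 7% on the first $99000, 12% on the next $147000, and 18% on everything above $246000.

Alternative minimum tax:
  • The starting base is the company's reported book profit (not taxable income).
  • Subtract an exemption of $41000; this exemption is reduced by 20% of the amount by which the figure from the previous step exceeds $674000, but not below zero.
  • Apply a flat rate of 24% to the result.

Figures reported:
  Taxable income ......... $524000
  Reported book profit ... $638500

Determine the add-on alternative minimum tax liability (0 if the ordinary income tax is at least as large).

$68790

Alternative minimum tax:
  Base (reported book profit): $638500
  Exemption: $638500 ≤ $674000, so full $41000 applies
  Base: $638500 − $41000 = $597500
  $597500 × 24% = $143400

Ordinary income tax:
  $99000 × 7% = $6930
  $147000 × 12% = $17640
  $278000 × 18% = $50040
  → $74610

Excess of alternative minimum tax over ordinary income tax: $143400 − $74610 = $68790.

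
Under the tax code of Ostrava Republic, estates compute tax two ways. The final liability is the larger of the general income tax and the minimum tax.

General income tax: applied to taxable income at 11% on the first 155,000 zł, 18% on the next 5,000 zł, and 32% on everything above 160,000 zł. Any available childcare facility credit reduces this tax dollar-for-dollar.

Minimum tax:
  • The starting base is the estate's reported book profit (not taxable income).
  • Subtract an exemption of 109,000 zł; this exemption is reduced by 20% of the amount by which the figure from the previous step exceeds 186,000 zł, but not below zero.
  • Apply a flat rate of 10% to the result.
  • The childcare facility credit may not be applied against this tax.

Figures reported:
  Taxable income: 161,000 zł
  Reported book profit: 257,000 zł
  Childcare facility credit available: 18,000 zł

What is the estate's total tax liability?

16,220 zł

General income tax:
  155,000 zł × 11% = 17,050 zł
  5,000 zł × 18% = 900 zł
  1,000 zł × 32% = 320 zł
  → 18,270 zł
  Less childcare facility credit 18,000 zł → 270 zł

Minimum tax:
  Base (reported book profit): 257,000 zł
  Exemption: 109,000 zł − 20% × (257,000 zł − 186,000 zł) = 109,000 zł − 14,200 zł = 94,800 zł
  Base: 257,000 zł − 94,800 zł = 162,200 zł
  162,200 zł × 10% = 16,220 zł

16,220 zł > 270 zł, so the minimum tax is the binding amount.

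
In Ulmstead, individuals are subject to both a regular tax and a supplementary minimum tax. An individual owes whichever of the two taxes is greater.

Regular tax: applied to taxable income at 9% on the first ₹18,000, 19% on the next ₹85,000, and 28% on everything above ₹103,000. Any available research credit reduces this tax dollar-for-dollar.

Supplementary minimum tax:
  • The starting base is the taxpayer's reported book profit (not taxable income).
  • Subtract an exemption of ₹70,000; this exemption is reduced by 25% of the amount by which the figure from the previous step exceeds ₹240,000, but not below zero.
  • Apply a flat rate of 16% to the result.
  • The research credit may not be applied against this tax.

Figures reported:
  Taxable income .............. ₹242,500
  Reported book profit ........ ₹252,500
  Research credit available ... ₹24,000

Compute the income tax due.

Supplementary minimum tax:
  Base (reported book profit): ₹252,500
  Exemption: ₹70,000 − 25% × (₹252,500 − ₹240,000) = ₹70,000 − ₹3,125 = ₹66,875
  Base: ₹252,500 − ₹66,875 = ₹185,625
  ₹185,625 × 16% = ₹29,700

Regular tax:
  ₹18,000 × 9% = ₹1,620
  ₹85,000 × 19% = ₹16,150
  ₹139,500 × 28% = ₹39,060
  → ₹56,830
  Less research credit ₹24,000 → ₹32,830

₹32,830 > ₹29,700, so the regular tax governs.

₹32,830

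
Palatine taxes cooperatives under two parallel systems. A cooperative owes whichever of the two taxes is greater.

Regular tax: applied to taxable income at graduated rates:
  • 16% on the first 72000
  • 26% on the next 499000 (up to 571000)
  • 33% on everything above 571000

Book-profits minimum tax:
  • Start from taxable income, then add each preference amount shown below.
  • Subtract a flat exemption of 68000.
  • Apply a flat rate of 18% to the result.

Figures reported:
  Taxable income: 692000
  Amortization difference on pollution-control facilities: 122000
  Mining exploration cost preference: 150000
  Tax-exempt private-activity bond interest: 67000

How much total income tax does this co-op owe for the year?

Regular tax:
  72000 × 16% = 11520
  499000 × 26% = 129740
  121000 × 33% = 39930
  → 181190

Book-profits minimum tax:
  Adjusted income: 692000 + 122000 + 150000 + 67000 = 1031000
  Less exemption 68000 → base 963000
  963000 × 18% = 173340

181190 > 173340, so the regular tax governs.

181190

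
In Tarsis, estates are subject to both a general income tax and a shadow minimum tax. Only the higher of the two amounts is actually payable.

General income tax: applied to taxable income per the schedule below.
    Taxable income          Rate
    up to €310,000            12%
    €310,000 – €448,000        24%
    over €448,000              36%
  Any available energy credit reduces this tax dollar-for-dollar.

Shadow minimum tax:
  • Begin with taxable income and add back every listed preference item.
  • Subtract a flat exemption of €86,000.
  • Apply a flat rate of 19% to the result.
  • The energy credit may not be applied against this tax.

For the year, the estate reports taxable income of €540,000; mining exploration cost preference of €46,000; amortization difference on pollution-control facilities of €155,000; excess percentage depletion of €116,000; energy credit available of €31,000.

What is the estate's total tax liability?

Shadow minimum tax:
  Adjusted income: €540,000 + €46,000 + €155,000 + €116,000 = €857,000
  Less exemption €86,000 → base €771,000
  €771,000 × 19% = €146,490

General income tax:
  €310,000 × 12% = €37,200
  €138,000 × 24% = €33,120
  €92,000 × 36% = €33,120
  → €103,440
  Less energy credit €31,000 → €72,440

€146,490 > €72,440, so the shadow minimum tax is the binding amount.

€146,490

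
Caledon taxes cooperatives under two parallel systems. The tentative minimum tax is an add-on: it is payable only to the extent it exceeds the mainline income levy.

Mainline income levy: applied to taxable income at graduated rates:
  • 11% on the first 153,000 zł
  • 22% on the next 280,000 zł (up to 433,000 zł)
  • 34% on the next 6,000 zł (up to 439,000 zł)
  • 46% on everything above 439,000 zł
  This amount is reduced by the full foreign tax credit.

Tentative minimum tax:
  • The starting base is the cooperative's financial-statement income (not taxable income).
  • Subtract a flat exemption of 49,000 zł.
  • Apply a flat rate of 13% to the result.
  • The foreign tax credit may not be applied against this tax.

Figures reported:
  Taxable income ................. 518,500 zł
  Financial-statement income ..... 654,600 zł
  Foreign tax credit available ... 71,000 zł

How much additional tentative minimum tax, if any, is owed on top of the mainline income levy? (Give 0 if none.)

32,688 zł

Mainline income levy:
  153,000 zł × 11% = 16,830 zł
  280,000 zł × 22% = 61,600 zł
  6,000 zł × 34% = 2,040 zł
  79,500 zł × 46% = 36,570 zł
  → 117,040 zł
  Less foreign tax credit 71,000 zł → 46,040 zł

Tentative minimum tax:
  Base (financial-statement income): 654,600 zł
  Less exemption 49,000 zł → base 605,600 zł
  605,600 zł × 13% = 78,728 zł

Excess of tentative minimum tax over mainline income levy: 78,728 zł − 46,040 zł = 32,688 zł.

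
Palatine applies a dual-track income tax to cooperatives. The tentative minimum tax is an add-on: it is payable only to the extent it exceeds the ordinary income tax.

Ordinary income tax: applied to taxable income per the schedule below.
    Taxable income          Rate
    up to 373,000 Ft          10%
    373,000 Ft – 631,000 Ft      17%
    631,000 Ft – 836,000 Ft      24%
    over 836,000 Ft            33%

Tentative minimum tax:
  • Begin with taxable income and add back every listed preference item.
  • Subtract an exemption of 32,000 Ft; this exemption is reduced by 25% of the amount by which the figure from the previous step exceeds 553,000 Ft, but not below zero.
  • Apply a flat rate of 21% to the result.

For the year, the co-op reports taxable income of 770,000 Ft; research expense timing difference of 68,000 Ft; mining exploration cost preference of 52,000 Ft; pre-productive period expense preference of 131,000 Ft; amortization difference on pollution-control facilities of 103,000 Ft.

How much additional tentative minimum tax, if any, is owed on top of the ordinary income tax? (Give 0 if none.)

121,520 Ft

Ordinary income tax:
  373,000 Ft × 10% = 37,300 Ft
  258,000 Ft × 17% = 43,860 Ft
  139,000 Ft × 24% = 33,360 Ft
  → 114,520 Ft

Tentative minimum tax:
  Adjusted income: 770,000 Ft + 68,000 Ft + 52,000 Ft + 131,000 Ft + 103,000 Ft = 1,124,000 Ft
  Exemption: 25% × (1,124,000 Ft − 553,000 Ft) = 142,750 Ft ≥ 32,000 Ft, so the exemption is fully phased out
  Base: 1,124,000 Ft − 0 Ft = 1,124,000 Ft
  1,124,000 Ft × 21% = 236,040 Ft

Excess of tentative minimum tax over ordinary income tax: 236,040 Ft − 114,520 Ft = 121,520 Ft.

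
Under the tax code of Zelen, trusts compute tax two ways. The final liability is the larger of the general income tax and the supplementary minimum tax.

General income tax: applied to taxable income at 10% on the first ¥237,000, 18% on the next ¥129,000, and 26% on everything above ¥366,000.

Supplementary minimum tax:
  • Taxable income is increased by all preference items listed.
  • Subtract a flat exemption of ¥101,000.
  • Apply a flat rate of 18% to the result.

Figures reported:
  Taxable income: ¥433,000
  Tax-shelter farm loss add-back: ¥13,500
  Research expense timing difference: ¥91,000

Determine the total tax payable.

General income tax:
  ¥237,000 × 10% = ¥23,700
  ¥129,000 × 18% = ¥23,220
  ¥67,000 × 26% = ¥17,420
  → ¥64,340

Supplementary minimum tax:
  Adjusted income: ¥433,000 + ¥13,500 + ¥91,000 = ¥537,500
  Less exemption ¥101,000 → base ¥436,500
  ¥436,500 × 18% = ¥78,570

¥78,570 > ¥64,340, so the supplementary minimum tax is the binding amount.

¥78,570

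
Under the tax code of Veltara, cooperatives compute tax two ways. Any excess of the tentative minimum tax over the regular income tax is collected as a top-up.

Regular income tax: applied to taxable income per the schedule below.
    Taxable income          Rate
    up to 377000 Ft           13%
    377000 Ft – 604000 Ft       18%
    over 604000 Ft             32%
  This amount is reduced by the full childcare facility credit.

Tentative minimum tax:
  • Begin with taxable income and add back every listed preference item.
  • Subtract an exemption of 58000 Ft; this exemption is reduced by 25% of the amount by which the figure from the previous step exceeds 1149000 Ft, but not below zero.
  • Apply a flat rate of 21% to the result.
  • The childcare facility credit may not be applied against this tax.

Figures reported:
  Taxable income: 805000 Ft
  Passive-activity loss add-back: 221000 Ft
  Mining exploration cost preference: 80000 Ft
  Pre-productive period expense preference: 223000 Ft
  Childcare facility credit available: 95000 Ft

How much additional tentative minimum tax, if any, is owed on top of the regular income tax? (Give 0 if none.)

Tentative minimum tax:
  Adjusted income: 805000 Ft + 221000 Ft + 80000 Ft + 223000 Ft = 1329000 Ft
  Exemption: 58000 Ft − 25% × (1329000 Ft − 1149000 Ft) = 58000 Ft − 45000 Ft = 13000 Ft
  Base: 1329000 Ft − 13000 Ft = 1316000 Ft
  1316000 Ft × 21% = 276360 Ft

Regular income tax:
  377000 Ft × 13% = 49010 Ft
  227000 Ft × 18% = 40860 Ft
  201000 Ft × 32% = 64320 Ft
  → 154190 Ft
  Less childcare facility credit 95000 Ft → 59190 Ft

Excess of tentative minimum tax over regular income tax: 276360 Ft − 59190 Ft = 217170 Ft.

217170 Ft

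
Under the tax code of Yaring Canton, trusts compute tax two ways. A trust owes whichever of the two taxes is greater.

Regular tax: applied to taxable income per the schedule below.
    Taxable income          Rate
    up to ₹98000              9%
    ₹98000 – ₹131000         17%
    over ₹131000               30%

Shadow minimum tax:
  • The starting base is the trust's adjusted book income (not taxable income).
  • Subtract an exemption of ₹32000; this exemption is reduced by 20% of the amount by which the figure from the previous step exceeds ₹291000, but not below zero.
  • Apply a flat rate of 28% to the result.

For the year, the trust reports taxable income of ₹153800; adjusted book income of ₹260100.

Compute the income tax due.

Regular tax:
  ₹98000 × 9% = ₹8820
  ₹33000 × 17% = ₹5610
  ₹22800 × 30% = ₹6840
  → ₹21270

Shadow minimum tax:
  Base (adjusted book income): ₹260100
  Exemption: ₹260100 ≤ ₹291000, so full ₹32000 applies
  Base: ₹260100 − ₹32000 = ₹228100
  ₹228100 × 28% = ₹63868

₹63868 > ₹21270, so the shadow minimum tax is the binding amount.

₹63868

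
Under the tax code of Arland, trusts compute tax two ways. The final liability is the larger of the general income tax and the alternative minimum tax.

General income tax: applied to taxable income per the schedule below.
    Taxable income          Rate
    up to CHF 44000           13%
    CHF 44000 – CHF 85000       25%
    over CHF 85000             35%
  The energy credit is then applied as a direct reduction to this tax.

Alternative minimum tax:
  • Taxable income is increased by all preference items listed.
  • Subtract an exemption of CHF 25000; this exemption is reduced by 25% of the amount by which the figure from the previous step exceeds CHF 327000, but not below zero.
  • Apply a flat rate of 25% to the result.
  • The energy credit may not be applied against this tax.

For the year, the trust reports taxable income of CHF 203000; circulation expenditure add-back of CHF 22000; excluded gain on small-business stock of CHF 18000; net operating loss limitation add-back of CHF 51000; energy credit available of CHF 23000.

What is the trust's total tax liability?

CHF 67250

Alternative minimum tax:
  Adjusted income: CHF 203000 + CHF 22000 + CHF 18000 + CHF 51000 = CHF 294000
  Exemption: CHF 294000 ≤ CHF 327000, so full CHF 25000 applies
  Base: CHF 294000 − CHF 25000 = CHF 269000
  CHF 269000 × 25% = CHF 67250

General income tax:
  CHF 44000 × 13% = CHF 5720
  CHF 41000 × 25% = CHF 10250
  CHF 118000 × 35% = CHF 41300
  → CHF 57270
  Less energy credit CHF 23000 → CHF 34270

CHF 67250 > CHF 34270, so the alternative minimum tax is the binding amount.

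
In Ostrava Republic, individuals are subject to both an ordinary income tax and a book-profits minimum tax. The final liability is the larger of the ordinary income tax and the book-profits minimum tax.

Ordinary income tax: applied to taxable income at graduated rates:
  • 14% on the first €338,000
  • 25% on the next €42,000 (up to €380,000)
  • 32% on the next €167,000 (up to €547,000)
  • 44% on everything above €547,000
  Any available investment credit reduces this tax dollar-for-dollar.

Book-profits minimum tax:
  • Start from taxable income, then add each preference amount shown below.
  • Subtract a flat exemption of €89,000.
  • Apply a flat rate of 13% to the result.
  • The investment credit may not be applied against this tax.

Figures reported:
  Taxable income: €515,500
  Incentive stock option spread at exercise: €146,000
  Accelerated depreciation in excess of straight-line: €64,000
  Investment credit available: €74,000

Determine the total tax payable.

Book-profits minimum tax:
  Adjusted income: €515,500 + €146,000 + €64,000 = €725,500
  Less exemption €89,000 → base €636,500
  €636,500 × 13% = €82,745

Ordinary income tax:
  €338,000 × 14% = €47,320
  €42,000 × 25% = €10,500
  €135,500 × 32% = €43,360
  → €101,180
  Less investment credit €74,000 → €27,180

€82,745 > €27,180, so the book-profits minimum tax is the binding amount.

€82,745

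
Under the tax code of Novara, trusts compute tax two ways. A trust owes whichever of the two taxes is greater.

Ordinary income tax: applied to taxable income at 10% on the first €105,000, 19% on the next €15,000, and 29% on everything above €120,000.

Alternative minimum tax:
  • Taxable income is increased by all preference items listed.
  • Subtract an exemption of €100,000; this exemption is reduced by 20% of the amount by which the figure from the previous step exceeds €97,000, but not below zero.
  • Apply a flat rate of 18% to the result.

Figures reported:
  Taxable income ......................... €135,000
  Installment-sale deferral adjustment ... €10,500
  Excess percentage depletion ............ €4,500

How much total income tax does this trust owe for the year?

€17,700

Ordinary income tax:
  €105,000 × 10% = €10,500
  €15,000 × 19% = €2,850
  €15,000 × 29% = €4,350
  → €17,700

Alternative minimum tax:
  Adjusted income: €135,000 + €10,500 + €4,500 = €150,000
  Exemption: €100,000 − 20% × (€150,000 − €97,000) = €100,000 − €10,600 = €89,400
  Base: €150,000 − €89,400 = €60,600
  €60,600 × 18% = €10,908

€17,700 > €10,908, so the ordinary income tax governs.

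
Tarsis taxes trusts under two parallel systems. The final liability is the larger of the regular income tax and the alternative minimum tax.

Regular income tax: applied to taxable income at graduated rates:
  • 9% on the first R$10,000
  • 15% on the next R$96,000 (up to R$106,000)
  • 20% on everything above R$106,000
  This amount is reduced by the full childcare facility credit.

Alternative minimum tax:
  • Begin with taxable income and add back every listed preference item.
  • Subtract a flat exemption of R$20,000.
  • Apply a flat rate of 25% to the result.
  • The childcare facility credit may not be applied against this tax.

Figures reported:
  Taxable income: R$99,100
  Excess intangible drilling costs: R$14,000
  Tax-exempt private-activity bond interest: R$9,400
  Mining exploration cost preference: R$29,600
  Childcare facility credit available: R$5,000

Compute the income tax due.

Regular income tax:
  R$10,000 × 9% = R$900
  R$89,100 × 15% = R$13,365
  → R$14,265
  Less childcare facility credit R$5,000 → R$9,265

Alternative minimum tax:
  Adjusted income: R$99,100 + R$14,000 + R$9,400 + R$29,600 = R$152,100
  Less exemption R$20,000 → base R$132,100
  R$132,100 × 25% = R$33,025

R$33,025 > R$9,265, so the alternative minimum tax is the binding amount.

R$33,025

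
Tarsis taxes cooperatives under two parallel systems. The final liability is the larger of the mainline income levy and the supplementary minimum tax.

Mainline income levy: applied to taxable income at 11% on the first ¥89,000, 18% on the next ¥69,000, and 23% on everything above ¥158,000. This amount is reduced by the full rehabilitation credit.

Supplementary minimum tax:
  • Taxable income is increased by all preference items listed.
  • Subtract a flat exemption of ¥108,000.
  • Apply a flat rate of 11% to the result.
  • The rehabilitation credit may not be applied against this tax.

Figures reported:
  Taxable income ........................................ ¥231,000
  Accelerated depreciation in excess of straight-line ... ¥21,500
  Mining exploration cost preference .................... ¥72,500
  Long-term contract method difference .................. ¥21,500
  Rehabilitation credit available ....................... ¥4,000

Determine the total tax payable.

Supplementary minimum tax:
  Adjusted income: ¥231,000 + ¥21,500 + ¥72,500 + ¥21,500 = ¥346,500
  Less exemption ¥108,000 → base ¥238,500
  ¥238,500 × 11% = ¥26,235

Mainline income levy:
  ¥89,000 × 11% = ¥9,790
  ¥69,000 × 18% = ¥12,420
  ¥73,000 × 23% = ¥16,790
  → ¥39,000
  Less rehabilitation credit ¥4,000 → ¥35,000

¥35,000 > ¥26,235, so the mainline income levy governs.

¥35,000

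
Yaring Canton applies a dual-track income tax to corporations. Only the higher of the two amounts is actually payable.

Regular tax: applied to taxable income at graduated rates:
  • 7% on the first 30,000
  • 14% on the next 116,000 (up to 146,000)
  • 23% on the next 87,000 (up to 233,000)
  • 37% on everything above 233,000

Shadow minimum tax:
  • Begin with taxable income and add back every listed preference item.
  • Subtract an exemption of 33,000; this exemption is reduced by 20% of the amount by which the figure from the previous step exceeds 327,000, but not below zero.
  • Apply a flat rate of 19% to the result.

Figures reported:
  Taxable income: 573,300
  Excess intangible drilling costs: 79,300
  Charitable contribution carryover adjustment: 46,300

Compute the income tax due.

Shadow minimum tax:
  Adjusted income: 573,300 + 79,300 + 46,300 = 698,900
  Exemption: 20% × (698,900 − 327,000) = 74,380 ≥ 33,000, so the exemption is fully phased out
  Base: 698,900 − 0 = 698,900
  698,900 × 19% = 132,791

Regular tax:
  30,000 × 7% = 2,100
  116,000 × 14% = 16,240
  87,000 × 23% = 20,010
  340,300 × 37% = 125,911
  → 164,261

164,261 > 132,791, so the regular tax governs.

164,261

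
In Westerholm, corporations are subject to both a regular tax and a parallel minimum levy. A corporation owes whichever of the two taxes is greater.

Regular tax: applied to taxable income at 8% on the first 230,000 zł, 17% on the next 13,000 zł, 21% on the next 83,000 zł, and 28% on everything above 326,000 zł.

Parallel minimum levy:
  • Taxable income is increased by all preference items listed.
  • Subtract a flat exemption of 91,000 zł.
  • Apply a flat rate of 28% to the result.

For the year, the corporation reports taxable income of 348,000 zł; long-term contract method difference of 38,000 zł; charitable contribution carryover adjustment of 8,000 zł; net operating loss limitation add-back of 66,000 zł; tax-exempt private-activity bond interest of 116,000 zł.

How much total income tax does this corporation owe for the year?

135,800 zł

Parallel minimum levy:
  Adjusted income: 348,000 zł + 38,000 zł + 8,000 zł + 66,000 zł + 116,000 zł = 576,000 zł
  Less exemption 91,000 zł → base 485,000 zł
  485,000 zł × 28% = 135,800 zł

Regular tax:
  230,000 zł × 8% = 18,400 zł
  13,000 zł × 17% = 2,210 zł
  83,000 zł × 21% = 17,430 zł
  22,000 zł × 28% = 6,160 zł
  → 44,200 zł

135,800 zł > 44,200 zł, so the parallel minimum levy is the binding amount.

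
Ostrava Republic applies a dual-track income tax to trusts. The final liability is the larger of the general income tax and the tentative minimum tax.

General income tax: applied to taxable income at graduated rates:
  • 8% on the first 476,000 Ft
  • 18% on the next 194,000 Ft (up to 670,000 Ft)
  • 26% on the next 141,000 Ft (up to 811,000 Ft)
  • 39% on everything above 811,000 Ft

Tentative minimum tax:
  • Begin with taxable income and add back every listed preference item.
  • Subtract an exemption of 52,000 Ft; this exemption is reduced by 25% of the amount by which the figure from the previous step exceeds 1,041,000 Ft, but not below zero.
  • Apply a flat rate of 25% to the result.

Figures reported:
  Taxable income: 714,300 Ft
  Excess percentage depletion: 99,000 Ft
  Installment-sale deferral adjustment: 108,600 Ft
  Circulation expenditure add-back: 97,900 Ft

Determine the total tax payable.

241,950 Ft

Tentative minimum tax:
  Adjusted income: 714,300 Ft + 99,000 Ft + 108,600 Ft + 97,900 Ft = 1,019,800 Ft
  Exemption: 1,019,800 Ft ≤ 1,041,000 Ft, so full 52,000 Ft applies
  Base: 1,019,800 Ft − 52,000 Ft = 967,800 Ft
  967,800 Ft × 25% = 241,950 Ft

General income tax:
  476,000 Ft × 8% = 38,080 Ft
  194,000 Ft × 18% = 34,920 Ft
  44,300 Ft × 26% = 11,518 Ft
  → 84,518 Ft

241,950 Ft > 84,518 Ft, so the tentative minimum tax is the binding amount.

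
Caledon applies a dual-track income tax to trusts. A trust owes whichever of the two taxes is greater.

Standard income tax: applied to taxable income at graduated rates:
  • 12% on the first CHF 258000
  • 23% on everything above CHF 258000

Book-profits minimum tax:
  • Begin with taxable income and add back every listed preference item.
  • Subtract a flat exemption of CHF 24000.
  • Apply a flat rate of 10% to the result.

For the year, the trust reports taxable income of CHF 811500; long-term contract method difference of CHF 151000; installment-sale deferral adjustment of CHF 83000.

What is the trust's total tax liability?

Standard income tax:
  CHF 258000 × 12% = CHF 30960
  CHF 553500 × 23% = CHF 127305
  → CHF 158265

Book-profits minimum tax:
  Adjusted income: CHF 811500 + CHF 151000 + CHF 83000 = CHF 1045500
  Less exemption CHF 24000 → base CHF 1021500
  CHF 1021500 × 10% = CHF 102150

CHF 158265 > CHF 102150, so the standard income tax governs.

CHF 158265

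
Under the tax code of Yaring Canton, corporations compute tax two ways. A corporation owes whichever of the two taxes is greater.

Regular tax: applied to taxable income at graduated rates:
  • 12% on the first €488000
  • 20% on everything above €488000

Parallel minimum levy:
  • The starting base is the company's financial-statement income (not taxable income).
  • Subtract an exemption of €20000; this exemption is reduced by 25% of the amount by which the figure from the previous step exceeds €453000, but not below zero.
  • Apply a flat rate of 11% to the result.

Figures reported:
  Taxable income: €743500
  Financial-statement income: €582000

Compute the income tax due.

Regular tax:
  €488000 × 12% = €58560
  €255500 × 20% = €51100
  → €109660

Parallel minimum levy:
  Base (financial-statement income): €582000
  Exemption: 25% × (€582000 − €453000) = €32250 ≥ €20000, so the exemption is fully phased out
  Base: €582000 − €0 = €582000
  €582000 × 11% = €64020

€109660 > €64020, so the regular tax governs.

€109660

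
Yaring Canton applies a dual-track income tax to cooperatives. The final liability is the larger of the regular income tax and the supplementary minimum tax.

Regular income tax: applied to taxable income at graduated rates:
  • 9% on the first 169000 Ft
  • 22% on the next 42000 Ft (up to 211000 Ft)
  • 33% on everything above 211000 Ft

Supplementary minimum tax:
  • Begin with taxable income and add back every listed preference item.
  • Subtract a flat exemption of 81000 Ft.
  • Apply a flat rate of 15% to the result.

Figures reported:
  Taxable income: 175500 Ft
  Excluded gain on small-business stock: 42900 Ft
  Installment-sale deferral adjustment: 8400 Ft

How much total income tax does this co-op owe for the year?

21870 Ft

Regular income tax:
  169000 Ft × 9% = 15210 Ft
  6500 Ft × 22% = 1430 Ft
  → 16640 Ft

Supplementary minimum tax:
  Adjusted income: 175500 Ft + 42900 Ft + 8400 Ft = 226800 Ft
  Less exemption 81000 Ft → base 145800 Ft
  145800 Ft × 15% = 21870 Ft

21870 Ft > 16640 Ft, so the supplementary minimum tax is the binding amount.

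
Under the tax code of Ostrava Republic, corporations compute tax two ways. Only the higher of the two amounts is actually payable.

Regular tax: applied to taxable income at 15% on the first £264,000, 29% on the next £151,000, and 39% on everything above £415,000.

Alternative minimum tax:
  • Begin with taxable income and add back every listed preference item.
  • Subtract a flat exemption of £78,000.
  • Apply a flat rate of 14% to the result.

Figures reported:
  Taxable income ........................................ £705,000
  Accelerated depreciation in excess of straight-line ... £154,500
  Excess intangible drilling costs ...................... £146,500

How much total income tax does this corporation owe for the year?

£196,490

Regular tax:
  £264,000 × 15% = £39,600
  £151,000 × 29% = £43,790
  £290,000 × 39% = £113,100
  → £196,490

Alternative minimum tax:
  Adjusted income: £705,000 + £154,500 + £146,500 = £1,006,000
  Less exemption £78,000 → base £928,000
  £928,000 × 14% = £129,920

£196,490 > £129,920, so the regular tax governs.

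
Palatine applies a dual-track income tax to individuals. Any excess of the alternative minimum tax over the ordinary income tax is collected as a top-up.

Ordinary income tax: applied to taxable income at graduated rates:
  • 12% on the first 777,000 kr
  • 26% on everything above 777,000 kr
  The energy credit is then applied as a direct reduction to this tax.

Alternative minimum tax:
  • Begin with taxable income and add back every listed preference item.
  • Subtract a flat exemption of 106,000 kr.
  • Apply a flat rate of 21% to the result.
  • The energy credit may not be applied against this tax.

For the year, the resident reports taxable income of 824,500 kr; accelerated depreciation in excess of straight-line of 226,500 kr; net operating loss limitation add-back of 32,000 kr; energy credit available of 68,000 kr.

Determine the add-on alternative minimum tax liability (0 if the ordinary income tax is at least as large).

Alternative minimum tax:
  Adjusted income: 824,500 kr + 226,500 kr + 32,000 kr = 1,083,000 kr
  Less exemption 106,000 kr → base 977,000 kr
  977,000 kr × 21% = 205,170 kr

Ordinary income tax:
  777,000 kr × 12% = 93,240 kr
  47,500 kr × 26% = 12,350 kr
  → 105,590 kr
  Less energy credit 68,000 kr → 37,590 kr

Excess of alternative minimum tax over ordinary income tax: 205,170 kr − 37,590 kr = 167,580 kr.

167,580 kr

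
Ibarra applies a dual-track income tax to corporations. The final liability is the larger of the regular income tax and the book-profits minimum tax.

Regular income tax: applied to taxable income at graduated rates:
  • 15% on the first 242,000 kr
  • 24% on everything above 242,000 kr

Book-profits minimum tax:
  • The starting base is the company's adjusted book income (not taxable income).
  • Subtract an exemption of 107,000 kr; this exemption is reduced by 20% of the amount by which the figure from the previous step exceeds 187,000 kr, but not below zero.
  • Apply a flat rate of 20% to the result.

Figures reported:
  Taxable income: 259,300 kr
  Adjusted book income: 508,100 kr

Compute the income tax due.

Regular income tax:
  242,000 kr × 15% = 36,300 kr
  17,300 kr × 24% = 4,152 kr
  → 40,452 kr

Book-profits minimum tax:
  Base (adjusted book income): 508,100 kr
  Exemption: 107,000 kr − 20% × (508,100 kr − 187,000 kr) = 107,000 kr − 64,220 kr = 42,780 kr
  Base: 508,100 kr − 42,780 kr = 465,320 kr
  465,320 kr × 20% = 93,064 kr

93,064 kr > 40,452 kr, so the book-profits minimum tax is the binding amount.

93,064 kr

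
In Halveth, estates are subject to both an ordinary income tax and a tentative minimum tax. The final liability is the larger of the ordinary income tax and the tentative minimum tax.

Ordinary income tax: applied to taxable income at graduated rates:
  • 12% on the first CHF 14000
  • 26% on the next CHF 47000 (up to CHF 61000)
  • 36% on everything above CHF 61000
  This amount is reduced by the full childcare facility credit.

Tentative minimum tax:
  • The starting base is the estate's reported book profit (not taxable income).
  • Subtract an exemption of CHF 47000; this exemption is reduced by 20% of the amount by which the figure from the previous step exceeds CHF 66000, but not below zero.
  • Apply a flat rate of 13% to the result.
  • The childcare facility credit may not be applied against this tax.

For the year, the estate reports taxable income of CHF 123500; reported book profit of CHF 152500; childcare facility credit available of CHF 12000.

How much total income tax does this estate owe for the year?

Tentative minimum tax:
  Base (reported book profit): CHF 152500
  Exemption: CHF 47000 − 20% × (CHF 152500 − CHF 66000) = CHF 47000 − CHF 17300 = CHF 29700
  Base: CHF 152500 − CHF 29700 = CHF 122800
  CHF 122800 × 13% = CHF 15964

Ordinary income tax:
  CHF 14000 × 12% = CHF 1680
  CHF 47000 × 26% = CHF 12220
  CHF 62500 × 36% = CHF 22500
  → CHF 36400
  Less childcare facility credit CHF 12000 → CHF 24400

CHF 24400 > CHF 15964, so the ordinary income tax governs.

CHF 24400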